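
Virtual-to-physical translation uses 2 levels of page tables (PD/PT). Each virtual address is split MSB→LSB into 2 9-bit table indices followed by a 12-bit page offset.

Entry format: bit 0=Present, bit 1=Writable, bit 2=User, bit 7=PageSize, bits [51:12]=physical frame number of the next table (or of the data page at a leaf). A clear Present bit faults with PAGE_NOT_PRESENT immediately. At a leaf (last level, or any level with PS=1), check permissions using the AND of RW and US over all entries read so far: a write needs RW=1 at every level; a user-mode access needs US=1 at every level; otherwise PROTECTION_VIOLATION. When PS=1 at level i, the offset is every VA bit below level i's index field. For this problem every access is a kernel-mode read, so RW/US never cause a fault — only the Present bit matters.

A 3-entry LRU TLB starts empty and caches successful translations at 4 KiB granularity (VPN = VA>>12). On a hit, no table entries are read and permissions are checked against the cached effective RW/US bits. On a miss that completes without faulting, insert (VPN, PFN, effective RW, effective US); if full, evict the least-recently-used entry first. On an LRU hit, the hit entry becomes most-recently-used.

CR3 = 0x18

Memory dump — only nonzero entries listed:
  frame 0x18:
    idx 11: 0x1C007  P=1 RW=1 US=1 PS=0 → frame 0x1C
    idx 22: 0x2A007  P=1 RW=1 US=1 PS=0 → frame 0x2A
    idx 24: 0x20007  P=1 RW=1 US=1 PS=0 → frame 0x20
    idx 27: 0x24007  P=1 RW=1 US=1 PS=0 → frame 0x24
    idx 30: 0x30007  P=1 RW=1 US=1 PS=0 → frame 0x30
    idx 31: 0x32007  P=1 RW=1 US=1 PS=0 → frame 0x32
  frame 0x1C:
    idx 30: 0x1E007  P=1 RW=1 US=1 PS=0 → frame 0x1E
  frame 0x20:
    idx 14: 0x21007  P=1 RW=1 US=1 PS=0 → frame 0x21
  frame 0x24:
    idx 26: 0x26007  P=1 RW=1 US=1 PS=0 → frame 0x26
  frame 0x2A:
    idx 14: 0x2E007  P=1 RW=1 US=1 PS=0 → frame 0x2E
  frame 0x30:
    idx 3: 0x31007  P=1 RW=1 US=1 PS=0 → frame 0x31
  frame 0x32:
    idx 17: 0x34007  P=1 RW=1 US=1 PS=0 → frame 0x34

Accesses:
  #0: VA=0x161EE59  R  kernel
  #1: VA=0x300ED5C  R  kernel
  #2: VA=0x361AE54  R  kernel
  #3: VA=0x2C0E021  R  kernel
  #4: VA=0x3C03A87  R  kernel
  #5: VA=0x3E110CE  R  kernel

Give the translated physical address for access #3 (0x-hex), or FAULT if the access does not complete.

Walk each access:
#0 VA=0x161EE59 (r,kernel):
  lvl0: tbl 0x18, slot 11 ⇒ 0x1C007 (P1/RW1/US1/PS0)
  lvl1: tbl 0x1C, slot 30 ⇒ 0x1E007 (P1/RW1/US1/PS0)
  ⇒ phys 0x1EE59  [2 reads]
#1 VA=0x300ED5C (r,kernel):
  lvl0: tbl 0x18, slot 24 ⇒ 0x20007 (P1/RW1/US1/PS0)
  lvl1: tbl 0x20, slot 14 ⇒ 0x21007 (P1/RW1/US1/PS0)
  ⇒ phys 0x21D5C  [2 reads]
#2 VA=0x361AE54 (r,kernel):
  lvl0: tbl 0x18, slot 27 ⇒ 0x24007 (P1/RW1/US1/PS0)
  lvl1: tbl 0x24, slot 26 ⇒ 0x26007 (P1/RW1/US1/PS0)
  ⇒ phys 0x26E54  [2 reads]
#3 VA=0x2C0E021 (r,kernel):
  lvl0: tbl 0x18, slot 22 ⇒ 0x2A007 (P1/RW1/US1/PS0)
  lvl1: tbl 0x2A, slot 14 ⇒ 0x2E007 (P1/RW1/US1/PS0)
  ⇒ phys 0x2E021  [2 reads]
#4 VA=0x3C03A87 (r,kernel):
  lvl0: tbl 0x18, slot 30 ⇒ 0x30007 (P1/RW1/US1/PS0)
  lvl1: tbl 0x30, slot 3 ⇒ 0x31007 (P1/RW1/US1/PS0)
  ⇒ phys 0x31A87  [2 reads]
#5 VA=0x3E110CE (r,kernel):
  lvl0: tbl 0x18, slot 31 ⇒ 0x32007 (P1/RW1/US1/PS0)
  lvl1: tbl 0x32, slot 17 ⇒ 0x34007 (P1/RW1/US1/PS0)
  ⇒ phys 0x340CE  [2 reads]

Access #3 PA: 0x2E021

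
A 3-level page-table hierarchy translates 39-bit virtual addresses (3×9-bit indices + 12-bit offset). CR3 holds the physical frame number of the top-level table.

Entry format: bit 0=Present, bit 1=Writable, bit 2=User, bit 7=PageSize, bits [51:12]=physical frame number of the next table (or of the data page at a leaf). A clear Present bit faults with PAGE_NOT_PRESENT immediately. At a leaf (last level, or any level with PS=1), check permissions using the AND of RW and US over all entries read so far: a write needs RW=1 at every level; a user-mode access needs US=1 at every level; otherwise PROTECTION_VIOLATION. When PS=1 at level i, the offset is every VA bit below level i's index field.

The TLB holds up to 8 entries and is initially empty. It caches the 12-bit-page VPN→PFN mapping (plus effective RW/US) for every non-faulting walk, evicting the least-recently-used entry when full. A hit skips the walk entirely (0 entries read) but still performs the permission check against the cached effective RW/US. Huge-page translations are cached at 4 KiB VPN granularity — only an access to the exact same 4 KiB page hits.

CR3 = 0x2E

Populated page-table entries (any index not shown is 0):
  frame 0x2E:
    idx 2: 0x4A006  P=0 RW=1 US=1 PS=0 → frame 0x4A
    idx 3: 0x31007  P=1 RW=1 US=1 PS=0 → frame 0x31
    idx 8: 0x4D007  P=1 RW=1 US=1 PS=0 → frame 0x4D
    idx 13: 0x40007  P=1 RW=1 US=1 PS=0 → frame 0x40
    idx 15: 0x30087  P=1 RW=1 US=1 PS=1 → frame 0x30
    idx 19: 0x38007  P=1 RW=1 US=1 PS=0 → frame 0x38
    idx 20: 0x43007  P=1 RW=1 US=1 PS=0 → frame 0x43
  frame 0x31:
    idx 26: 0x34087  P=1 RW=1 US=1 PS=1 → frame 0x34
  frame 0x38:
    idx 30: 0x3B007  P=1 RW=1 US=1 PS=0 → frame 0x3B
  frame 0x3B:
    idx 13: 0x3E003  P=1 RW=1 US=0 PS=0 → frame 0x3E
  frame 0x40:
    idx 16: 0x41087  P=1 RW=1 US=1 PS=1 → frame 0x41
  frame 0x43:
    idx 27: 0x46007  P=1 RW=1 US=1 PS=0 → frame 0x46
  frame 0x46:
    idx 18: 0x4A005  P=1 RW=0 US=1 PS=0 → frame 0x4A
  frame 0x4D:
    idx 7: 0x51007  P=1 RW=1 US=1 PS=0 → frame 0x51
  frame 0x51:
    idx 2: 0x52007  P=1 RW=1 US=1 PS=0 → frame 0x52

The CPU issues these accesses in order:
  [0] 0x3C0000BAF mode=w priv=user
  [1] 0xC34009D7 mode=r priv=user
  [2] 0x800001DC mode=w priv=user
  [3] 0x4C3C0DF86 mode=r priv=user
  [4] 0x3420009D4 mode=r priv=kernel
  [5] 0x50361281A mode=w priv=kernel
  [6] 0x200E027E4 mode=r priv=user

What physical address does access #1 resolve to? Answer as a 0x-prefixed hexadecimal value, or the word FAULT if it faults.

Per-access translation:
#0 VA=0x3C0000BAF (w,user):
  L0: frame=0x2E idx=15 entry=0x30087 [P=1 RW=1 US=1 PS=1]
  → PA=0x30BAF (huge @L0)  (1 entries read)
#1 VA=0xC34009D7 (r,user):
  L0: frame=0x2E idx=3 entry=0x31007 [P=1 RW=1 US=1 PS=0]
  L1: frame=0x31 idx=26 entry=0x34087 [P=1 RW=1 US=1 PS=1]
  → PA=0x349D7 (huge @L1)  (2 entries read)
#2 VA=0x800001DC (w,user):
  L0: frame=0x2E idx=2 entry=0x4A006 [P=0 RW=1 US=1 PS=0]
  ⇒ fault: PAGE_NOT_PRESENT  — 1 lookups
#3 VA=0x4C3C0DF86 (r,user):
  L0: frame=0x2E idx=19 entry=0x38007 [P=1 RW=1 US=1 PS=0]
  L1: frame=0x38 idx=30 entry=0x3B007 [P=1 RW=1 US=1 PS=0]
  L2: frame=0x3B idx=13 entry=0x3E003 [P=1 RW=1 US=0 PS=0]
  ⇒ fault: PROTECTION_VIOLATION  — 3 lookups
#4 VA=0x3420009D4 (r,kernel):
  L0: frame=0x2E idx=13 entry=0x40007 [P=1 RW=1 US=1 PS=0]
  L1: frame=0x40 idx=16 entry=0x41087 [P=1 RW=1 US=1 PS=1]
  → PA=0x419D4 (huge @L1)  (2 entries read)
#5 VA=0x50361281A (w,kernel):
  L0: frame=0x2E idx=20 entry=0x43007 [P=1 RW=1 US=1 PS=0]
  L1: frame=0x43 idx=27 entry=0x46007 [P=1 RW=1 US=1 PS=0]
  L2: frame=0x46 idx=18 entry=0x4A005 [P=1 RW=0 US=1 PS=0]
  ⇒ fault: PROTECTION_VIOLATION  — 3 lookups
#6 VA=0x200E027E4 (r,user):
  L0: frame=0x2E idx=8 entry=0x4D007 [P=1 RW=1 US=1 PS=0]
  L1: frame=0x4D idx=7 entry=0x51007 [P=1 RW=1 US=1 PS=0]
  L2: frame=0x51 idx=2 entry=0x52007 [P=1 RW=1 US=1 PS=0]
  → PA=0x527E4  (3 entries read)

Access #1 PA: 0x349D7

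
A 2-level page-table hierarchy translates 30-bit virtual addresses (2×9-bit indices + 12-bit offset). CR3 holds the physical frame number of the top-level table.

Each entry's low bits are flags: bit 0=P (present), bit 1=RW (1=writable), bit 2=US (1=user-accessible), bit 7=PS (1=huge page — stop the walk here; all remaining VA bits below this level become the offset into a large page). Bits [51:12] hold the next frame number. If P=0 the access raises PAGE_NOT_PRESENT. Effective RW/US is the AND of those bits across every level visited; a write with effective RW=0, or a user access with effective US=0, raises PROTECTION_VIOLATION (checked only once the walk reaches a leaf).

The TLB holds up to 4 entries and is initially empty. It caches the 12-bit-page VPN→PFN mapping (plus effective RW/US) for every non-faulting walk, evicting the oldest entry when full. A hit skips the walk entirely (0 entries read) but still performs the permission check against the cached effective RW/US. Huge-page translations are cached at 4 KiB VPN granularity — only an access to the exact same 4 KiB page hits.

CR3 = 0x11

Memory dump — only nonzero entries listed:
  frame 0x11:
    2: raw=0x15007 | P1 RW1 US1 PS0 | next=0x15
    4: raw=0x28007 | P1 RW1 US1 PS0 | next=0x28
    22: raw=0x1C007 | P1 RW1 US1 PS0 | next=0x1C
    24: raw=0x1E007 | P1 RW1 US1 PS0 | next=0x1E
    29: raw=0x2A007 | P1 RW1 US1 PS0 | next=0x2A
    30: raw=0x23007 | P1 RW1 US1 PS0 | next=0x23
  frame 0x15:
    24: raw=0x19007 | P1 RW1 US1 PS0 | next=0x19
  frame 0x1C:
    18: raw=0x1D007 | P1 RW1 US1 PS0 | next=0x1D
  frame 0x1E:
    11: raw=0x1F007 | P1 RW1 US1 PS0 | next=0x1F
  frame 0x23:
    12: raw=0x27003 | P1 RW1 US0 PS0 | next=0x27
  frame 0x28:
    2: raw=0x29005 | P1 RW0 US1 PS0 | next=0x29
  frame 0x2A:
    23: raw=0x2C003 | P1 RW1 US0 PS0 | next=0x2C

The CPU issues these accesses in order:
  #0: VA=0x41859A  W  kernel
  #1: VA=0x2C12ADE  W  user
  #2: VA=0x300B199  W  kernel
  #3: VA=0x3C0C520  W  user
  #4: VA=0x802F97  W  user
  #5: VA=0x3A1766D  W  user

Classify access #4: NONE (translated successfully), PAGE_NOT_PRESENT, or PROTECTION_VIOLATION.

Trace:
#0 VA=0x41859A (w,kernel):
  L0 @0x11[2] → 0x15007  P=1,RW=1,US=1,PS=0
  L1 @0x15[24] → 0x19007  P=1,RW=1,US=1,PS=0
  ⇒ phys 0x1959A  [2 reads]
#1 VA=0x2C12ADE (w,user):
  L0 @0x11[22] → 0x1C007  P=1,RW=1,US=1,PS=0
  L1 @0x1C[18] → 0x1D007  P=1,RW=1,US=1,PS=0
  ⇒ phys 0x1DADE  [2 reads]
#2 VA=0x300B199 (w,kernel):
  L0 @0x11[24] → 0x1E007  P=1,RW=1,US=1,PS=0
  L1 @0x1E[11] → 0x1F007  P=1,RW=1,US=1,PS=0
  ⇒ phys 0x1F199  [2 reads]
#3 VA=0x3C0C520 (w,user):
  L0 @0x11[30] → 0x23007  P=1,RW=1,US=1,PS=0
  L1 @0x23[12] → 0x27003  P=1,RW=1,US=0,PS=0
  ⇒ fault: PROTECTION_VIOLATION  — 2 lookups
#4 VA=0x802F97 (w,user):
  L0 @0x11[4] → 0x28007  P=1,RW=1,US=1,PS=0
  L1 @0x28[2] → 0x29005  P=1,RW=0,US=1,PS=0
  ⇒ fault: PROTECTION_VIOLATION  — 2 lookups
#5 VA=0x3A1766D (w,user):
  L0 @0x11[29] → 0x2A007  P=1,RW=1,US=1,PS=0
  L1 @0x2A[23] → 0x2C003  P=1,RW=1,US=0,PS=0
  ⇒ fault: PROTECTION_VIOLATION  — 2 lookups

Access #4 fault: PROTECTION_VIOLATION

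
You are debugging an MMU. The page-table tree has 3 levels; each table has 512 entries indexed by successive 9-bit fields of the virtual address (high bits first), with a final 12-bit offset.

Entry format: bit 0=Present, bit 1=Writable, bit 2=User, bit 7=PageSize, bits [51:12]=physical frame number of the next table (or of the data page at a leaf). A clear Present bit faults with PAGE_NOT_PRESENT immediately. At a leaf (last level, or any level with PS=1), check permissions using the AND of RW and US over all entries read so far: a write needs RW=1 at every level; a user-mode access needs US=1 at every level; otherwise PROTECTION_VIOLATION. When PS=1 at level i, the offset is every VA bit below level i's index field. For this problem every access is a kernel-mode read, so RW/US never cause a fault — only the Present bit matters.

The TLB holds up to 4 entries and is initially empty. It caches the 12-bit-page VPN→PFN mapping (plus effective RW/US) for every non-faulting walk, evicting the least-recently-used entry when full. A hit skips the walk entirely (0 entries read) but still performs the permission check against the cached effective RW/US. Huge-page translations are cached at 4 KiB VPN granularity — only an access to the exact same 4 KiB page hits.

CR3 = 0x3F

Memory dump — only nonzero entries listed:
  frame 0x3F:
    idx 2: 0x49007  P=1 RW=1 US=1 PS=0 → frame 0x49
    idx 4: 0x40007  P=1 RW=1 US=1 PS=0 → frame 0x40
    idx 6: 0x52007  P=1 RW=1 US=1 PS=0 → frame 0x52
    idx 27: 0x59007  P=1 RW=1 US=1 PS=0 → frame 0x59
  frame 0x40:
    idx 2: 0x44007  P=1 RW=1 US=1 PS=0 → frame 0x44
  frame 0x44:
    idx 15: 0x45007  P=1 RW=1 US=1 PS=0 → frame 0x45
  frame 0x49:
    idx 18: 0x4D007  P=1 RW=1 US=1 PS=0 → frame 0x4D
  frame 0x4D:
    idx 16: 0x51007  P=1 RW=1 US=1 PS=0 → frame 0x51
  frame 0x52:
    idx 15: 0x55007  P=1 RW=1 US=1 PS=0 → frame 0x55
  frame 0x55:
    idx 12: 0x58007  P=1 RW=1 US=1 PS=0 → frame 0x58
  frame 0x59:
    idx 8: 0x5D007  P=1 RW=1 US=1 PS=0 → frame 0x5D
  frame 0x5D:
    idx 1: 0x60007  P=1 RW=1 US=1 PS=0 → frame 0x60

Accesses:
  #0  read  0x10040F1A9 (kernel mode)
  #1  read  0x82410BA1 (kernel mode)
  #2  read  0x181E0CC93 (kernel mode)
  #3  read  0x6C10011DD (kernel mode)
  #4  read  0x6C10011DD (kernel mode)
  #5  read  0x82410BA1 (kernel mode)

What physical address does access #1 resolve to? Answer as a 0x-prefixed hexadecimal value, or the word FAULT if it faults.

Walk each access:
#0 VA=0x10040F1A9 (r,kernel):
  [0] read 0x3F idx=4: raw=0x40007 flags P=1 W=1 U=1 S=0
  [1] read 0x40 idx=2: raw=0x44007 flags P=1 W=1 U=1 S=0
  [2] read 0x44 idx=15: raw=0x45007 flags P=1 W=1 U=1 S=0
  ✓ 0x451A9  — 3 lookups
#1 VA=0x82410BA1 (r,kernel):
  [0] read 0x3F idx=2: raw=0x49007 flags P=1 W=1 U=1 S=0
  [1] read 0x49 idx=18: raw=0x4D007 flags P=1 W=1 U=1 S=0
  [2] read 0x4D idx=16: raw=0x51007 flags P=1 W=1 U=1 S=0
  ✓ 0x51BA1  — 3 lookups
#2 VA=0x181E0CC93 (r,kernel):
  [0] read 0x3F idx=6: raw=0x52007 flags P=1 W=1 U=1 S=0
  [1] read 0x52 idx=15: raw=0x55007 flags P=1 W=1 U=1 S=0
  [2] read 0x55 idx=12: raw=0x58007 flags P=1 W=1 U=1 S=0
  ✓ 0x58C93  — 3 lookups
#3 VA=0x6C10011DD (r,kernel):
  [0] read 0x3F idx=27: raw=0x59007 flags P=1 W=1 U=1 S=0
  [1] read 0x59 idx=8: raw=0x5D007 flags P=1 W=1 U=1 S=0
  [2] read 0x5D idx=1: raw=0x60007 flags P=1 W=1 U=1 S=0
  ✓ 0x601DD  — 3 lookups
#4 VA=0x6C10011DD (r,kernel):
  TLB hit vpn=0x6C1001 → PA=0x601DD
#5 VA=0x82410BA1 (r,kernel):
  TLB hit vpn=0x82410 → PA=0x51BA1

Access #1 PA: 0x51BA1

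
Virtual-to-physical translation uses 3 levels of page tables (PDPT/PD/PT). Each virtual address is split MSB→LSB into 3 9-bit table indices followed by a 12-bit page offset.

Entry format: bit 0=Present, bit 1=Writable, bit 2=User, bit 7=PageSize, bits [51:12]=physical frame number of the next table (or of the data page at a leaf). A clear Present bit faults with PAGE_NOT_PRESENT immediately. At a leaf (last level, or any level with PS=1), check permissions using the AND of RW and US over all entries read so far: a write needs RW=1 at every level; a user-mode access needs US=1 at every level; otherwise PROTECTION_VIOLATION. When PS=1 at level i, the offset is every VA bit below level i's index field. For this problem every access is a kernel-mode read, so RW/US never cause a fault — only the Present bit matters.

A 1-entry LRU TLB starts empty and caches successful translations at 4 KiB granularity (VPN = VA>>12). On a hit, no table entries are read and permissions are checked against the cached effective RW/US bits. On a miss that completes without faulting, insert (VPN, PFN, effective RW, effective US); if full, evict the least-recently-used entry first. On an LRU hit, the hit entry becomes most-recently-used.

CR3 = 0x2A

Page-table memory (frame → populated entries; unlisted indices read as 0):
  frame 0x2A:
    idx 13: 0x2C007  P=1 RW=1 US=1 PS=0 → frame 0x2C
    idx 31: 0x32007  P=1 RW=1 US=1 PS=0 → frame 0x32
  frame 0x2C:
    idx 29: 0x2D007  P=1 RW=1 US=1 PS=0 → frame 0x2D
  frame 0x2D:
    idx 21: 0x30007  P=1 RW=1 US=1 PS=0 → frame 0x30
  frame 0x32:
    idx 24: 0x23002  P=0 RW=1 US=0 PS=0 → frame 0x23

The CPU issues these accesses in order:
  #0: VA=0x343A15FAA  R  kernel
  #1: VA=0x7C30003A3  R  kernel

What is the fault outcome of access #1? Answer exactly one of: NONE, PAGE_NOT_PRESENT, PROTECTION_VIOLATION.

Per-access translation:
#0 VA=0x343A15FAA (r,kernel):
  [0] read 0x2A idx=13: raw=0x2C007 flags P=1 W=1 U=1 S=0
  [1] read 0x2C idx=29: raw=0x2D007 flags P=1 W=1 U=1 S=0
  [2] read 0x2D idx=21: raw=0x30007 flags P=1 W=1 U=1 S=0
  ⇒ phys 0x30FAA  [3 reads]
#1 VA=0x7C30003A3 (r,kernel):
  [0] read 0x2A idx=31: raw=0x32007 flags P=1 W=1 U=1 S=0
  [1] read 0x32 idx=24: raw=0x23002 flags P=0 W=1 U=0 S=0
  → PAGE_NOT_PRESENT  (2 entries read)

Access #1 fault: PAGE_NOT_PRESENT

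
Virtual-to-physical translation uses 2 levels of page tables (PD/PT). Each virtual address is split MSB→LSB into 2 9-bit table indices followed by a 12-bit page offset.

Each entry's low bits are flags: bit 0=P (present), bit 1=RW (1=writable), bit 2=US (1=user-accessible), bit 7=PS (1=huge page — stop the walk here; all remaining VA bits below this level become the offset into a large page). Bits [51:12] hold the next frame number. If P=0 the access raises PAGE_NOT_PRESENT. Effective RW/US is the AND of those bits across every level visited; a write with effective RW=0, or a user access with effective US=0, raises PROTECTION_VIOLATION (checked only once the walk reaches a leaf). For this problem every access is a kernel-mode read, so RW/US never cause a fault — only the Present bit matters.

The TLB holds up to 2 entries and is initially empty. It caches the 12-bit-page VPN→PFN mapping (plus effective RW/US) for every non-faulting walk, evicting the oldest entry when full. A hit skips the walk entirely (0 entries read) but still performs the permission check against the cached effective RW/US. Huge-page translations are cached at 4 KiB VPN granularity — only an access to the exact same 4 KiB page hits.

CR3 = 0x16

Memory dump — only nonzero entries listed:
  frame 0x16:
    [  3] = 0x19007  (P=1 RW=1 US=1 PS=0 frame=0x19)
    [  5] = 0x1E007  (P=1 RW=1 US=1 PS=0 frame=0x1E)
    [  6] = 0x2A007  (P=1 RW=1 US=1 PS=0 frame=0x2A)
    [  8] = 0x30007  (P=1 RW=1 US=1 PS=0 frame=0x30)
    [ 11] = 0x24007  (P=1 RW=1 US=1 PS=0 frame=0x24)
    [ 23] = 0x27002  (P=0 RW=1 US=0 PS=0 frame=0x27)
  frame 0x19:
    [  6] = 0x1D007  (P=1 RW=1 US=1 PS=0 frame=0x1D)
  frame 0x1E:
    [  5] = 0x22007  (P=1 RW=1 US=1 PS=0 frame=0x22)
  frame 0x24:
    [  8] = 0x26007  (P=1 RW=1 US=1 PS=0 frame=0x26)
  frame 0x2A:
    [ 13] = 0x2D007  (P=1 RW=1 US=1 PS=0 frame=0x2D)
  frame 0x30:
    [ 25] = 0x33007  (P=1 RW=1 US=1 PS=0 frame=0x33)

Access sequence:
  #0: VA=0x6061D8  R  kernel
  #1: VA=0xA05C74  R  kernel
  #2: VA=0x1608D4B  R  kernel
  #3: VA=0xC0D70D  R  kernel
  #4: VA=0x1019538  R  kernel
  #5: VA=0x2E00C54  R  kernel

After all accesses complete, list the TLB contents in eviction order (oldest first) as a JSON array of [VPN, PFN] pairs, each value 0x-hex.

Trace:
#0 VA=0x6061D8 (r,kernel):
  L0: frame=0x16 idx=3 entry=0x19007 [P=1 RW=1 US=1 PS=0]
  L1: frame=0x19 idx=6 entry=0x1D007 [P=1 RW=1 US=1 PS=0]
  → PA=0x1D1D8  (2 entries read)
#1 VA=0xA05C74 (r,kernel):
  L0: frame=0x16 idx=5 entry=0x1E007 [P=1 RW=1 US=1 PS=0]
  L1: frame=0x1E idx=5 entry=0x22007 [P=1 RW=1 US=1 PS=0]
  → PA=0x22C74  (2 entries read)
#2 VA=0x1608D4B (r,kernel):
  L0: frame=0x16 idx=11 entry=0x24007 [P=1 RW=1 US=1 PS=0]
  L1: frame=0x24 idx=8 entry=0x26007 [P=1 RW=1 US=1 PS=0]
  → PA=0x26D4B  (2 entries read)
#3 VA=0xC0D70D (r,kernel):
  L0: frame=0x16 idx=6 entry=0x2A007 [P=1 RW=1 US=1 PS=0]
  L1: frame=0x2A idx=13 entry=0x2D007 [P=1 RW=1 US=1 PS=0]
  → PA=0x2D70D  (2 entries read)
#4 VA=0x1019538 (r,kernel):
  L0: frame=0x16 idx=8 entry=0x30007 [P=1 RW=1 US=1 PS=0]
  L1: frame=0x30 idx=25 entry=0x33007 [P=1 RW=1 US=1 PS=0]
  → PA=0x33538  (2 entries read)
#5 VA=0x2E00C54 (r,kernel):
  L0: frame=0x16 idx=23 entry=0x27002 [P=0 RW=1 US=0 PS=0]
  ⇒ fault: PAGE_NOT_PRESENT  — 1 lookups

TLB: [["0xC0D", "0x2D"], ["0x1019", "0x33"]]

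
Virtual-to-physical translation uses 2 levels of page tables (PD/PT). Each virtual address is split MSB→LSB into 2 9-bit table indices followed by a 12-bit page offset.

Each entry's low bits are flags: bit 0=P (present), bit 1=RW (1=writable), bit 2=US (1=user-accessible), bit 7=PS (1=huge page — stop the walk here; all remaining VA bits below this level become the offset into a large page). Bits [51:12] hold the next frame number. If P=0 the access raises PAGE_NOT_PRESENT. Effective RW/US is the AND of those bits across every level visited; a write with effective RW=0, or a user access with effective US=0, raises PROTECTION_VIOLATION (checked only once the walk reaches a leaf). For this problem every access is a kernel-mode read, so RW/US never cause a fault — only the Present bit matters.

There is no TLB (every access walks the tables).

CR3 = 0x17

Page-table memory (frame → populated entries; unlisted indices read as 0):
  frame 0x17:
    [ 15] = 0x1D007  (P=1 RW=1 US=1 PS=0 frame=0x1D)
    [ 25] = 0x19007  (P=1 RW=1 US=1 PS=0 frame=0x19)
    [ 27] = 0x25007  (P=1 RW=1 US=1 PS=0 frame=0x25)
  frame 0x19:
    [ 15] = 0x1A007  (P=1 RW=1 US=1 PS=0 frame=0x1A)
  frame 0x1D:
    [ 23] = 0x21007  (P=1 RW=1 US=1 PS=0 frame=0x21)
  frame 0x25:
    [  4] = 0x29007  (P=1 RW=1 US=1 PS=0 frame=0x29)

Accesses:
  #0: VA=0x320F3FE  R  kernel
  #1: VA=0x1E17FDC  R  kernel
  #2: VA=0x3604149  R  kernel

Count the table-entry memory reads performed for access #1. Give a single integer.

Walk each access:
#0 VA=0x320F3FE (r,kernel):
  L0: frame=0x17 idx=25 entry=0x19007 [P=1 RW=1 US=1 PS=0]
  L1: frame=0x19 idx=15 entry=0x1A007 [P=1 RW=1 US=1 PS=0]
  → PA=0x1A3FE  (2 entries read)
#1 VA=0x1E17FDC (r,kernel):
  L0: frame=0x17 idx=15 entry=0x1D007 [P=1 RW=1 US=1 PS=0]
  L1: frame=0x1D idx=23 entry=0x21007 [P=1 RW=1 US=1 PS=0]
  → PA=0x21FDC  (2 entries read)
#2 VA=0x3604149 (r,kernel):
  L0: frame=0x17 idx=27 entry=0x25007 [P=1 RW=1 US=1 PS=0]
  L1: frame=0x25 idx=4 entry=0x29007 [P=1 RW=1 US=1 PS=0]
  → PA=0x29149  (2 entries read)

Entries read for #1: 2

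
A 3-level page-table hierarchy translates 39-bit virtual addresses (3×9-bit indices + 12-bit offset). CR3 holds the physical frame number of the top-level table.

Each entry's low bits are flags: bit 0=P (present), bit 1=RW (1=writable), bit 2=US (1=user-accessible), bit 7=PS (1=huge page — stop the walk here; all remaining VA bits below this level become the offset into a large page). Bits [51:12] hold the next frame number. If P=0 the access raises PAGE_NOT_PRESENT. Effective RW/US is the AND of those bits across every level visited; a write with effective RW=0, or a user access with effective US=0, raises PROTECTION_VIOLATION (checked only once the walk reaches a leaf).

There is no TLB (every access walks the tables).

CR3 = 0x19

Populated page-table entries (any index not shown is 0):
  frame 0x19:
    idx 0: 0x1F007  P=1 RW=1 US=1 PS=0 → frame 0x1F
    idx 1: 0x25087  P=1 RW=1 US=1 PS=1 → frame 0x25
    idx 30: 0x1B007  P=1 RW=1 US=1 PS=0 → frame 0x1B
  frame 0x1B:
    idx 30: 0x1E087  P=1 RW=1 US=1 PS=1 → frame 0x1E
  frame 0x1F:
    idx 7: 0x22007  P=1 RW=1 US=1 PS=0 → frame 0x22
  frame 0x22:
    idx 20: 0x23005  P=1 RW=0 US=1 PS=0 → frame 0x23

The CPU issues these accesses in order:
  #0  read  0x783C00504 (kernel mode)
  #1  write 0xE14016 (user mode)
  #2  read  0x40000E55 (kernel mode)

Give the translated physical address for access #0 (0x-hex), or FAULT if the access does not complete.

Trace:
#0 VA=0x783C00504 (r,kernel):
  L0 @0x19[30] → 0x1B007  P=1,RW=1,US=1,PS=0
  L1 @0x1B[30] → 0x1E087  P=1,RW=1,US=1,PS=1
  ⇒ phys 0x1E504 (huge @L1)  [2 reads]
#1 VA=0xE14016 (w,user):
  L0 @0x19[0] → 0x1F007  P=1,RW=1,US=1,PS=0
  L1 @0x1F[7] → 0x22007  P=1,RW=1,US=1,PS=0
  L2 @0x22[20] → 0x23005  P=1,RW=0,US=1,PS=0
  ✗ PROTECTION_VIOLATION  [3 reads]
#2 VA=0x40000E55 (r,kernel):
  L0 @0x19[1] → 0x25087  P=1,RW=1,US=1,PS=1
  ⇒ phys 0x25E55 (huge @L0)  [1 reads]

Access #0 PA: 0x1E504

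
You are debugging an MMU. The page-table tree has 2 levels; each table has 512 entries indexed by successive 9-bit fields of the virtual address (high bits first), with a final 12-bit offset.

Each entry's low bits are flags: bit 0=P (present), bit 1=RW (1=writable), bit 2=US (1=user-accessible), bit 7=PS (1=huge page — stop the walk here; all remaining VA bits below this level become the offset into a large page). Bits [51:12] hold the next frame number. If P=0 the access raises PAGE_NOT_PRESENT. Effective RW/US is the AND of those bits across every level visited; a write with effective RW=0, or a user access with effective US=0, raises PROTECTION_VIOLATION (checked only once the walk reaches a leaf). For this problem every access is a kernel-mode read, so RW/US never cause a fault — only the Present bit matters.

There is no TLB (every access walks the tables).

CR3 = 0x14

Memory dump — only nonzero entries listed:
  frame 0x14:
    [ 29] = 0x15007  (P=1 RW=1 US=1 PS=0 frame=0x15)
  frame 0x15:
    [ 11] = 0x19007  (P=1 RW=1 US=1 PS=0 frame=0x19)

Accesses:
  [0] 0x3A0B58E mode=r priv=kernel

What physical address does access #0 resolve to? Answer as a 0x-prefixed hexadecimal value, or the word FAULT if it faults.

Per-access translation:
#0 VA=0x3A0B58E (r,kernel):
  L0: frame=0x14 idx=29 entry=0x15007 [P=1 RW=1 US=1 PS=0]
  L1: frame=0x15 idx=11 entry=0x19007 [P=1 RW=1 US=1 PS=0]
  → PA=0x1958E  (2 entries read)

Access #0 PA: 0x1958E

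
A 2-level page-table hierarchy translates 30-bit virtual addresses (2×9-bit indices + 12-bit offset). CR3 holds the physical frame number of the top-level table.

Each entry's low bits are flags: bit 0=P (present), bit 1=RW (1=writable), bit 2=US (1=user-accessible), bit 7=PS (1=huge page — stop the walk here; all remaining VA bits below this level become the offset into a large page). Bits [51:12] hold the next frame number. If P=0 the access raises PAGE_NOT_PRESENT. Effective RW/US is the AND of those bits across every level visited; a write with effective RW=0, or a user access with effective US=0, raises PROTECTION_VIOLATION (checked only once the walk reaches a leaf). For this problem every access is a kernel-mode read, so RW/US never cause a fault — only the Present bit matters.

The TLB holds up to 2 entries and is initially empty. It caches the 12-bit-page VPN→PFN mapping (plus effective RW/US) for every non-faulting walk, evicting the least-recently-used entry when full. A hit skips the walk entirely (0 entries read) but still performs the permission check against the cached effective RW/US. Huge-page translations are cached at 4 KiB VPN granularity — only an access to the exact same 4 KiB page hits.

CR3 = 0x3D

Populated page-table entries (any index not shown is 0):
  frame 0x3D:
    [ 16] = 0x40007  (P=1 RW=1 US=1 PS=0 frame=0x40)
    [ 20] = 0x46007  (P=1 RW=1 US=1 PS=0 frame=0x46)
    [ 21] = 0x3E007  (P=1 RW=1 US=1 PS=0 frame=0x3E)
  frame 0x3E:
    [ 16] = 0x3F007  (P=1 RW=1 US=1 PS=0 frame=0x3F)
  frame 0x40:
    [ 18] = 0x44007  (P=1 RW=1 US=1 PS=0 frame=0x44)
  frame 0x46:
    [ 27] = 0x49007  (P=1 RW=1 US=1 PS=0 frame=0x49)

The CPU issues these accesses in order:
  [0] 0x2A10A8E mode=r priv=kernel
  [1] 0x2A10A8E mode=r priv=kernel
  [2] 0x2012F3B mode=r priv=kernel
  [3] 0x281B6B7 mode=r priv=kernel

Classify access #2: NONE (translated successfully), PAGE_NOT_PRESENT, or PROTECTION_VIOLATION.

Per-access translation:
#0 VA=0x2A10A8E (r,kernel):
  L0 @0x3D[21] → 0x3E007  P=1,RW=1,US=1,PS=0
  L1 @0x3E[16] → 0x3F007  P=1,RW=1,US=1,PS=0
  ⇒ phys 0x3FA8E  [2 reads]
#1 VA=0x2A10A8E (r,kernel):
  TLB hit vpn=0x2A10 → PA=0x3FA8E
#2 VA=0x2012F3B (r,kernel):
  L0 @0x3D[16] → 0x40007  P=1,RW=1,US=1,PS=0
  L1 @0x40[18] → 0x44007  P=1,RW=1,US=1,PS=0
  ⇒ phys 0x44F3B  [2 reads]
#3 VA=0x281B6B7 (r,kernel):
  L0 @0x3D[20] → 0x46007  P=1,RW=1,US=1,PS=0
  L1 @0x46[27] → 0x49007  P=1,RW=1,US=1,PS=0
  ⇒ phys 0x496B7  [2 reads]

Access #2 fault: NONE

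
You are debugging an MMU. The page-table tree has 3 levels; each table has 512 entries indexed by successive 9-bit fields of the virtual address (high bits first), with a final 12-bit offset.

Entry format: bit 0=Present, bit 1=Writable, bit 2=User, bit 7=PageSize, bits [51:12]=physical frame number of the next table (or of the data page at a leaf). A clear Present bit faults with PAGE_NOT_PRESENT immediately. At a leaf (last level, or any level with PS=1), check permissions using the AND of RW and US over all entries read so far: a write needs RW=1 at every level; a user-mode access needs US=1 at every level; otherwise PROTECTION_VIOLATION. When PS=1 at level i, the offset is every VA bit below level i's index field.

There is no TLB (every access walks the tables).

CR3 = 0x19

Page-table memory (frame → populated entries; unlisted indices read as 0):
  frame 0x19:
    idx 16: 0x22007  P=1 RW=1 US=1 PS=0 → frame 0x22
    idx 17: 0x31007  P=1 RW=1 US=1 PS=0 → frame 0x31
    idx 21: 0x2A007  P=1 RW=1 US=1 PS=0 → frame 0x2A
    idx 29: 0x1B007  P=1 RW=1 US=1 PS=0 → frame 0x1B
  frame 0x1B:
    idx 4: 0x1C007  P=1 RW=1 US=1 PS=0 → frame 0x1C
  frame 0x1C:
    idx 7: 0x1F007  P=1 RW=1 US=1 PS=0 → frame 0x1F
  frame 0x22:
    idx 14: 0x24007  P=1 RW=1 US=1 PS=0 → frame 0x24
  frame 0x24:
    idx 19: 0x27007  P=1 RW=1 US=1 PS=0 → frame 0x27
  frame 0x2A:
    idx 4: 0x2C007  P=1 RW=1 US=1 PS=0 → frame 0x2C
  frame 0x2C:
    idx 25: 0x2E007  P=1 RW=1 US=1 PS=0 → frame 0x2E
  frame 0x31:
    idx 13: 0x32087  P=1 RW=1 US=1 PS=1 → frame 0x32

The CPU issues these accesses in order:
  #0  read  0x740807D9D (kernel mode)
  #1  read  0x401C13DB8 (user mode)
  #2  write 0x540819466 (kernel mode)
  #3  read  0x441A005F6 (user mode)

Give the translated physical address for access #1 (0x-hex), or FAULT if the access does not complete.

Walk each access:
#0 VA=0x740807D9D (r,kernel):
  L0 @0x19[29] → 0x1B007  P=1,RW=1,US=1,PS=0
  L1 @0x1B[4] → 0x1C007  P=1,RW=1,US=1,PS=0
  L2 @0x1C[7] → 0x1F007  P=1,RW=1,US=1,PS=0
  ⇒ phys 0x1FD9D  [3 reads]
#1 VA=0x401C13DB8 (r,user):
  L0 @0x19[16] → 0x22007  P=1,RW=1,US=1,PS=0
  L1 @0x22[14] → 0x24007  P=1,RW=1,US=1,PS=0
  L2 @0x24[19] → 0x27007  P=1,RW=1,US=1,PS=0
  ⇒ phys 0x27DB8  [3 reads]
#2 VA=0x540819466 (w,kernel):
  L0 @0x19[21] → 0x2A007  P=1,RW=1,US=1,PS=0
  L1 @0x2A[4] → 0x2C007  P=1,RW=1,US=1,PS=0
  L2 @0x2C[25] → 0x2E007  P=1,RW=1,US=1,PS=0
  ⇒ phys 0x2E466  [3 reads]
#3 VA=0x441A005F6 (r,user):
  L0 @0x19[17] → 0x31007  P=1,RW=1,US=1,PS=0
  L1 @0x31[13] → 0x32087  P=1,RW=1,US=1,PS=1
  ⇒ phys 0x325F6 (huge @L1)  [2 reads]

Access #1 PA: 0x27DB8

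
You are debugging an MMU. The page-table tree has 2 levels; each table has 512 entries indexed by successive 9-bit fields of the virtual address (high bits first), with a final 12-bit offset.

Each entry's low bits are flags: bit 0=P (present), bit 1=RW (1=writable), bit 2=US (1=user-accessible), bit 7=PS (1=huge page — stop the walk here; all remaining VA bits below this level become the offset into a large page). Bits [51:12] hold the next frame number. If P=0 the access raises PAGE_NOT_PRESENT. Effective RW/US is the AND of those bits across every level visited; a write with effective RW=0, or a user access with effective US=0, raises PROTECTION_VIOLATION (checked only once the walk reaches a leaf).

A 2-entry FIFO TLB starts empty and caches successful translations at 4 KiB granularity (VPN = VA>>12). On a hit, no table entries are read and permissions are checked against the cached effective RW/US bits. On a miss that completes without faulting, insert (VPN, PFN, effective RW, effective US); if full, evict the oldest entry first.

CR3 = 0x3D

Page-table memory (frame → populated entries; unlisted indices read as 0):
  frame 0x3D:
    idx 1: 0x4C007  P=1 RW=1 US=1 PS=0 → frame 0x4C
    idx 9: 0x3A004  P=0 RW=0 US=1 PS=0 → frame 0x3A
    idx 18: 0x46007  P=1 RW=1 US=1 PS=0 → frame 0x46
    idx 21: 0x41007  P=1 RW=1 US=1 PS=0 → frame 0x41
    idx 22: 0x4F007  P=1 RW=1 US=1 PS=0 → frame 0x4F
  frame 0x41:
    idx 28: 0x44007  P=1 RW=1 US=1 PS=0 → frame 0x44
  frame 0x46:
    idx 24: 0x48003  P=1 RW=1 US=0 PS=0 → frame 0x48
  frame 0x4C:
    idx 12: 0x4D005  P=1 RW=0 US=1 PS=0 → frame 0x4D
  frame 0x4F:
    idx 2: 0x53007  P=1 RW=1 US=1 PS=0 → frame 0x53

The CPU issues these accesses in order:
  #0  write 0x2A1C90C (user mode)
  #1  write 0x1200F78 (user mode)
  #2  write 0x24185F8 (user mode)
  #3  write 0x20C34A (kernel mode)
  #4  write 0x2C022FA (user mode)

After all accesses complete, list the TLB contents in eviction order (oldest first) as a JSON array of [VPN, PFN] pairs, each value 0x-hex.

Per-access translation:
#0 VA=0x2A1C90C (w,user):
  lvl0: tbl 0x3D, slot 21 ⇒ 0x41007 (P1/RW1/US1/PS0)
  lvl1: tbl 0x41, slot 28 ⇒ 0x44007 (P1/RW1/US1/PS0)
  ⇒ phys 0x4490C  [2 reads]
#1 VA=0x1200F78 (w,user):
  lvl0: tbl 0x3D, slot 9 ⇒ 0x3A004 (P0/RW0/US1/PS0)
  ⇒ fault: PAGE_NOT_PRESENT  — 1 lookups
#2 VA=0x24185F8 (w,user):
  lvl0: tbl 0x3D, slot 18 ⇒ 0x46007 (P1/RW1/US1/PS0)
  lvl1: tbl 0x46, slot 24 ⇒ 0x48003 (P1/RW1/US0/PS0)
  ⇒ fault: PROTECTION_VIOLATION  — 2 lookups
#3 VA=0x20C34A (w,kernel):
  lvl0: tbl 0x3D, slot 1 ⇒ 0x4C007 (P1/RW1/US1/PS0)
  lvl1: tbl 0x4C, slot 12 ⇒ 0x4D005 (P1/RW0/US1/PS0)
  ⇒ fault: PROTECTION_VIOLATION  — 2 lookups
#4 VA=0x2C022FA (w,user):
  lvl0: tbl 0x3D, slot 22 ⇒ 0x4F007 (P1/RW1/US1/PS0)
  lvl1: tbl 0x4F, slot 2 ⇒ 0x53007 (P1/RW1/US1/PS0)
  ⇒ phys 0x532FA  [2 reads]

TLB: [["0x2A1C", "0x44"], ["0x2C02", "0x53"]]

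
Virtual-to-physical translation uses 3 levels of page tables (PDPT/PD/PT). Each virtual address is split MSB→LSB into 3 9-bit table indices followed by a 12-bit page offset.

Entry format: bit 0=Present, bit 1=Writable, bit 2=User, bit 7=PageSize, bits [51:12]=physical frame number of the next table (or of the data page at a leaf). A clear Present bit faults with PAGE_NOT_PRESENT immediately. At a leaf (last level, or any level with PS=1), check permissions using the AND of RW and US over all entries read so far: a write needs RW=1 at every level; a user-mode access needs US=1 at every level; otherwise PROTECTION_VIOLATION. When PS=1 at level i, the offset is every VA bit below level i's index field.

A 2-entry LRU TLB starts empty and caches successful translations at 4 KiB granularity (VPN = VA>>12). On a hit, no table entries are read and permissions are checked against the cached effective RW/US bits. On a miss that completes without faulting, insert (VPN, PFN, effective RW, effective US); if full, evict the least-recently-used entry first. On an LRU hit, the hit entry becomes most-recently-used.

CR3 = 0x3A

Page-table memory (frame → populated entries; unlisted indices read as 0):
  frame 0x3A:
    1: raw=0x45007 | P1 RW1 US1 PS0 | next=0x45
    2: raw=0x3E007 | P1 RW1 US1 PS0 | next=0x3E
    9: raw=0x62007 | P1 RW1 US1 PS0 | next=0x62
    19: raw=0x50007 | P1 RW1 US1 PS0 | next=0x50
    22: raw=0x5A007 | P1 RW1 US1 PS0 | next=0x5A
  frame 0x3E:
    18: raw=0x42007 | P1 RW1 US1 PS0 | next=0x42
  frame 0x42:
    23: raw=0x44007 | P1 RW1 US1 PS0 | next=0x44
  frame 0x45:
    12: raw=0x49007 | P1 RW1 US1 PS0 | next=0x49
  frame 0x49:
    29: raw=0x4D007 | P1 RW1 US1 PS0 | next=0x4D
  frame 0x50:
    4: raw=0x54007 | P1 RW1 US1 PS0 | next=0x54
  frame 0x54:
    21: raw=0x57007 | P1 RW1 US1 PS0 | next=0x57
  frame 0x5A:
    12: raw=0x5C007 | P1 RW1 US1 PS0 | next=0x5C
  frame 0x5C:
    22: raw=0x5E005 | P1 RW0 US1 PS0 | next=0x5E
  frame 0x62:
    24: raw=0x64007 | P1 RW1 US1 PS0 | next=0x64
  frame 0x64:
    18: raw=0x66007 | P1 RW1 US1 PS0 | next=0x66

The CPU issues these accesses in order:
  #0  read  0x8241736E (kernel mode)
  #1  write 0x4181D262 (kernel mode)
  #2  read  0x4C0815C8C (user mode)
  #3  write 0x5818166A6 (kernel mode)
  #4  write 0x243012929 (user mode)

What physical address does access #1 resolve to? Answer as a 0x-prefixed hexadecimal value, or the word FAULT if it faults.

Trace:
#0 VA=0x8241736E (r,kernel):
  L0 @0x3A[2] → 0x3E007  P=1,RW=1,US=1,PS=0
  L1 @0x3E[18] → 0x42007  P=1,RW=1,US=1,PS=0
  L2 @0x42[23] → 0x44007  P=1,RW=1,US=1,PS=0
  → PA=0x4436E  (3 entries read)
#1 VA=0x4181D262 (w,kernel):
  L0 @0x3A[1] → 0x45007  P=1,RW=1,US=1,PS=0
  L1 @0x45[12] → 0x49007  P=1,RW=1,US=1,PS=0
  L2 @0x49[29] → 0x4D007  P=1,RW=1,US=1,PS=0
  → PA=0x4D262  (3 entries read)
#2 VA=0x4C0815C8C (r,user):
  L0 @0x3A[19] → 0x50007  P=1,RW=1,US=1,PS=0
  L1 @0x50[4] → 0x54007  P=1,RW=1,US=1,PS=0
  L2 @0x54[21] → 0x57007  P=1,RW=1,US=1,PS=0
  → PA=0x57C8C  (3 entries read)
#3 VA=0x5818166A6 (w,kernel):
  L0 @0x3A[22] → 0x5A007  P=1,RW=1,US=1,PS=0
  L1 @0x5A[12] → 0x5C007  P=1,RW=1,US=1,PS=0
  L2 @0x5C[22] → 0x5E005  P=1,RW=0,US=1,PS=0
  ⇒ fault: PROTECTION_VIOLATION  — 3 lookups
#4 VA=0x243012929 (w,user):
  L0 @0x3A[9] → 0x62007  P=1,RW=1,US=1,PS=0
  L1 @0x62[24] → 0x64007  P=1,RW=1,US=1,PS=0
  L2 @0x64[18] → 0x66007  P=1,RW=1,US=1,PS=0
  → PA=0x66929  (3 entries read)

Access #1 PA: 0x4D262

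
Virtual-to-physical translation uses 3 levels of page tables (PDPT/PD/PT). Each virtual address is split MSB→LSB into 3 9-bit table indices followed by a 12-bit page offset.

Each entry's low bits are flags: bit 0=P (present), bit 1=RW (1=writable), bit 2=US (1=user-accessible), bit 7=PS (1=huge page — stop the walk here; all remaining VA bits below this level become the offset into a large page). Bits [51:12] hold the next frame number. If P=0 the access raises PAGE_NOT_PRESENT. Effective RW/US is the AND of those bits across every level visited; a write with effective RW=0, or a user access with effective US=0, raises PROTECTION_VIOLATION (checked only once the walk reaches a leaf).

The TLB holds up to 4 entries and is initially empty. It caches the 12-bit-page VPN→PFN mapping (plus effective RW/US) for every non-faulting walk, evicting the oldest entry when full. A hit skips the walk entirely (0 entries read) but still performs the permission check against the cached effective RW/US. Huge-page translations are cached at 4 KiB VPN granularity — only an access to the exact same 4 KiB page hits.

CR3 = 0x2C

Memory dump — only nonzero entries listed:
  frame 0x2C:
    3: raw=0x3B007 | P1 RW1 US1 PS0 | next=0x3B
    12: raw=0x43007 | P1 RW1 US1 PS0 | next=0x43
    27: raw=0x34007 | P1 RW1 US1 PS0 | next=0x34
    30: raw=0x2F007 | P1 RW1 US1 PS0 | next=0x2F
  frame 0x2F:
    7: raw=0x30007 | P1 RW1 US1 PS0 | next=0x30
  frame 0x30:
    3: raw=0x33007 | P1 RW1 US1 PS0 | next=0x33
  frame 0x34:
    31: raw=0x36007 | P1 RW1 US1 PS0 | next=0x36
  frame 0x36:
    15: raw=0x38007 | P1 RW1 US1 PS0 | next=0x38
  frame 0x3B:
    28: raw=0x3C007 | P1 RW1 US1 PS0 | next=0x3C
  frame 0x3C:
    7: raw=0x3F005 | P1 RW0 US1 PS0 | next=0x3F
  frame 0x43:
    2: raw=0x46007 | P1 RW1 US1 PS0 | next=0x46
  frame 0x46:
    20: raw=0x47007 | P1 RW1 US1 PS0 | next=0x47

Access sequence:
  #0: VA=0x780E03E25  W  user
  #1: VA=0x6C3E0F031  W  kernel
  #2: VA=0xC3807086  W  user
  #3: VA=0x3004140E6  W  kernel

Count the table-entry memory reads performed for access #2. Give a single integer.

Walk each access:
#0 VA=0x780E03E25 (w,user):
  L0: frame=0x2C idx=30 entry=0x2F007 [P=1 RW=1 US=1 PS=0]
  L1: frame=0x2F idx=7 entry=0x30007 [P=1 RW=1 US=1 PS=0]
  L2: frame=0x30 idx=3 entry=0x33007 [P=1 RW=1 US=1 PS=0]
  ✓ 0x33E25  — 3 lookups
#1 VA=0x6C3E0F031 (w,kernel):
  L0: frame=0x2C idx=27 entry=0x34007 [P=1 RW=1 US=1 PS=0]
  L1: frame=0x34 idx=31 entry=0x36007 [P=1 RW=1 US=1 PS=0]
  L2: frame=0x36 idx=15 entry=0x38007 [P=1 RW=1 US=1 PS=0]
  ✓ 0x38031  — 3 lookups
#2 VA=0xC3807086 (w,user):
  L0: frame=0x2C idx=3 entry=0x3B007 [P=1 RW=1 US=1 PS=0]
  L1: frame=0x3B idx=28 entry=0x3C007 [P=1 RW=1 US=1 PS=0]
  L2: frame=0x3C idx=7 entry=0x3F005 [P=1 RW=0 US=1 PS=0]
  → PROTECTION_VIOLATION  (3 entries read)
#3 VA=0x3004140E6 (w,kernel):
  L0: frame=0x2C idx=12 entry=0x43007 [P=1 RW=1 US=1 PS=0]
  L1: frame=0x43 idx=2 entry=0x46007 [P=1 RW=1 US=1 PS=0]
  L2: frame=0x46 idx=20 entry=0x47007 [P=1 RW=1 US=1 PS=0]
  ✓ 0x470E6  — 3 lookups

Entries read for #2: 3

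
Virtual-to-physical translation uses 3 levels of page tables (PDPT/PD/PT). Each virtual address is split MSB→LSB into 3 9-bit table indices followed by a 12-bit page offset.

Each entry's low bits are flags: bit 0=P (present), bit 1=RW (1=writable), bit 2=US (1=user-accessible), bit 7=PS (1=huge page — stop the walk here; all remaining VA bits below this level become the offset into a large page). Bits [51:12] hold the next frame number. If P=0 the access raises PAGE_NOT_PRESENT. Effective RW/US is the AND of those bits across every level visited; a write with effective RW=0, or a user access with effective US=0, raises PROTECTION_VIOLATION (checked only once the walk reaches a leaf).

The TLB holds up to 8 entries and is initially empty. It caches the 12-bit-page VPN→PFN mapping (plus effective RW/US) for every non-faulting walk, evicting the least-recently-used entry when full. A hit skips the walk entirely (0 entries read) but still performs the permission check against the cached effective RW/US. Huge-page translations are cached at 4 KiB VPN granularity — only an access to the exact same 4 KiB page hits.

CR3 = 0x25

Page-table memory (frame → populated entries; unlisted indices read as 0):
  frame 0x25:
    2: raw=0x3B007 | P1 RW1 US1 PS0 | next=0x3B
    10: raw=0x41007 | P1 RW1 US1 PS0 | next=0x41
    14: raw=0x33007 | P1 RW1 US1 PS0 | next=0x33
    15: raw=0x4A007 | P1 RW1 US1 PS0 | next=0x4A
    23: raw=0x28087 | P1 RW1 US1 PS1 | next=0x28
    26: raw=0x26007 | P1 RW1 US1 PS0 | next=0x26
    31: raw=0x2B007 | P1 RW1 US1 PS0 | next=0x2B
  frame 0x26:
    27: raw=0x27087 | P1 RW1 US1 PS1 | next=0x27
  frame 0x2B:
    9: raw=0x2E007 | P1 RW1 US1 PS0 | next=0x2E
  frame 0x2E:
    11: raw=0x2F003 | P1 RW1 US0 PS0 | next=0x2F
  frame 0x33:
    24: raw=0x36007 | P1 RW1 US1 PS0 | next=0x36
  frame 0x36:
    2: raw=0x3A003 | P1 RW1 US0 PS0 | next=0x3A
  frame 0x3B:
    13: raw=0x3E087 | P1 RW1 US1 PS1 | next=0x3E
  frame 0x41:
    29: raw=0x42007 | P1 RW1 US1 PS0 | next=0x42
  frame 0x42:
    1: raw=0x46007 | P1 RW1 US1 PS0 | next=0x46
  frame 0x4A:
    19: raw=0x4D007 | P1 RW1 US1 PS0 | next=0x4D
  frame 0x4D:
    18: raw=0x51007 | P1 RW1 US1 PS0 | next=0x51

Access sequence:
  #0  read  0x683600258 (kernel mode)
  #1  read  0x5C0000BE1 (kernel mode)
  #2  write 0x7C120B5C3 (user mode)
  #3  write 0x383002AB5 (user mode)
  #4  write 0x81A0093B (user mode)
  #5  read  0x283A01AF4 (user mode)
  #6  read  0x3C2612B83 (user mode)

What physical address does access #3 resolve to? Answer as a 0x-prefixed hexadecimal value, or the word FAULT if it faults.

Walk each access:
#0 VA=0x683600258 (r,kernel):
  lvl0: tbl 0x25, slot 26 ⇒ 0x26007 (P1/RW1/US1/PS0)
  lvl1: tbl 0x26, slot 27 ⇒ 0x27087 (P1/RW1/US1/PS1)
  ⇒ phys 0x27258 (huge @L1)  [2 reads]
#1 VA=0x5C0000BE1 (r,kernel):
  lvl0: tbl 0x25, slot 23 ⇒ 0x28087 (P1/RW1/US1/PS1)
  ⇒ phys 0x28BE1 (huge @L0)  [1 reads]
#2 VA=0x7C120B5C3 (w,user):
  lvl0: tbl 0x25, slot 31 ⇒ 0x2B007 (P1/RW1/US1/PS0)
  lvl1: tbl 0x2B, slot 9 ⇒ 0x2E007 (P1/RW1/US1/PS0)
  lvl2: tbl 0x2E, slot 11 ⇒ 0x2F003 (P1/RW1/US0/PS0)
  → PROTECTION_VIOLATION  (3 entries read)
#3 VA=0x383002AB5 (w,user):
  lvl0: tbl 0x25, slot 14 ⇒ 0x33007 (P1/RW1/US1/PS0)
  lvl1: tbl 0x33, slot 24 ⇒ 0x36007 (P1/RW1/US1/PS0)
  lvl2: tbl 0x36, slot 2 ⇒ 0x3A003 (P1/RW1/US0/PS0)
  → PROTECTION_VIOLATION  (3 entries read)
#4 VA=0x81A0093B (w,user):
  lvl0: tbl 0x25, slot 2 ⇒ 0x3B007 (P1/RW1/US1/PS0)
  lvl1: tbl 0x3B, slot 13 ⇒ 0x3E087 (P1/RW1/US1/PS1)
  ⇒ phys 0x3E93B (huge @L1)  [2 reads]
#5 VA=0x283A01AF4 (r,user):
  lvl0: tbl 0x25, slot 10 ⇒ 0x41007 (P1/RW1/US1/PS0)
  lvl1: tbl 0x41, slot 29 ⇒ 0x42007 (P1/RW1/US1/PS0)
  lvl2: tbl 0x42, slot 1 ⇒ 0x46007 (P1/RW1/US1/PS0)
  ⇒ phys 0x46AF4  [3 reads]
#6 VA=0x3C2612B83 (r,user):
  lvl0: tbl 0x25, slot 15 ⇒ 0x4A007 (P1/RW1/US1/PS0)
  lvl1: tbl 0x4A, slot 19 ⇒ 0x4D007 (P1/RW1/US1/PS0)
  lvl2: tbl 0x4D, slot 18 ⇒ 0x51007 (P1/RW1/US1/PS0)
  ⇒ phys 0x51B83  [3 reads]

Access #3 PA: FAULT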